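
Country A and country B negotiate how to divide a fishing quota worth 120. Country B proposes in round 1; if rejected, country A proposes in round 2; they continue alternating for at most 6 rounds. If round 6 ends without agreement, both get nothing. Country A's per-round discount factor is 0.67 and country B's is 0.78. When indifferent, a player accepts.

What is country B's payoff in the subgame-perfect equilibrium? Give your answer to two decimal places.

Round 6 (country A proposes): rejection yields 0 for country B; country A offers 0 and keeps 120.
Round 5 (country B proposes): country A can get 120 next round, worth 0.67 × 120 = 80.4 now. Country B offers 80.4 and keeps 120 − 80.4 = 39.6.
Round 4 (country A proposes): country B can get 39.6 next round, worth 0.78 × 39.6 = 30.888 now, so country A offers 30.888, keeping 89.112.
Round 3 (country B proposes): country A can get 89.112 next round, worth 0.67 × 89.112 = 59.70504 now, so country B offers 59.70504, keeping 60.29496.
Round 2 (country A proposes): country B can get 60.29496 next round, worth 0.78 × 60.29496 = 47.0300688 now; country A offers that and keeps 72.9699312.
Round 1 (country B proposes): country A can get 72.9699312 next round, worth 0.67 × 72.9699312 = 48.889853904 now. Country B offers 48.889853904 and keeps 120 − 48.889853904 = 71.110146096.

71.11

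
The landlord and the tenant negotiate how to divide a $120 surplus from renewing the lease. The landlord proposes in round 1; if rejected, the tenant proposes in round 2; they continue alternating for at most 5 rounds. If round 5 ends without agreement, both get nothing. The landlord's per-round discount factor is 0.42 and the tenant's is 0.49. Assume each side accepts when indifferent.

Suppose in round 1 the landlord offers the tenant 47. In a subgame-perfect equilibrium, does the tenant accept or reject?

Accept

Round 5 (the landlord proposes): rejection yields 0 for the tenant; the landlord offers 0 and keeps 120.
Round 4 (the tenant proposes): the landlord can get 120 next round, worth 0.42 × 120 = 50.4 now. The tenant offers 50.4 and keeps 120 − 50.4 = 69.6.
Round 3 (the landlord proposes): the tenant can get 69.6 next round, worth 0.49 × 69.6 = 34.104 now. The landlord offers 34.104 and keeps 120 − 34.104 = 85.896.
Round 2 (the tenant proposes): the landlord can get 85.896 next round, worth 0.42 × 85.896 = 36.07632 now, so the tenant offers 36.07632, keeping 83.92368.
So by rejecting in round 1, the tenant gets 83.92368 next round, worth 0.49 × 83.92368 = 41.1226032 now.
Offer 47 ≥ 41.1226032, so the tenant accepts.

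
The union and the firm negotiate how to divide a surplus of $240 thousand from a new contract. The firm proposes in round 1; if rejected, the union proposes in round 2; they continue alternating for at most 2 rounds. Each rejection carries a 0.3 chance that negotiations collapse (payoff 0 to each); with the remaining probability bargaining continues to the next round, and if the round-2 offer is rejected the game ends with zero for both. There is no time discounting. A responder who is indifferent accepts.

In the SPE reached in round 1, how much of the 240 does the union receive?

168

By backward induction:
Round 2 (the union proposes): rejection yields 0 for the firm; the union offers 0 and keeps 240.
Round 1 (the firm proposes): rejecting gives the union an expected 0.7 × 240 = 168, so the firm offers 168, keeping 72.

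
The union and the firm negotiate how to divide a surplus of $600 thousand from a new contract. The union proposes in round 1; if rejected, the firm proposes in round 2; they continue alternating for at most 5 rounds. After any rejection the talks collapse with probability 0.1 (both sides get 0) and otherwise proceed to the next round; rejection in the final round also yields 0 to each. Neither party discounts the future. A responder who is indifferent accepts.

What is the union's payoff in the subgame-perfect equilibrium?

502.26

Round 5 (the union proposes): rejection yields 0 for the firm; the union offers 0 and keeps 600.
Round 4 (the firm proposes): rejecting gives the union an expected 0.9 × 600 = 540; the firm offers that and keeps 60.
Round 3 (the union proposes): rejecting gives the firm an expected 0.9 × 60 = 54, so the union offers 54, keeping 546.
Round 2 (the firm proposes): rejecting gives the union an expected 0.9 × 546 = 491.4; the firm offers that and keeps 108.6.
Round 1 (the union proposes): rejecting gives the firm an expected 0.9 × 108.6 = 97.74; the union offers that and keeps 502.26.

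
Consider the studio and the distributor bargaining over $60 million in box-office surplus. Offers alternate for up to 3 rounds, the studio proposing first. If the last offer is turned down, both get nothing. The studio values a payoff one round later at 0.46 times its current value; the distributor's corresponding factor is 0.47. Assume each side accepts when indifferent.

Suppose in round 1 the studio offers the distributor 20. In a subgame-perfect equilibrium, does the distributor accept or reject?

Round 3 (the studio proposes): rejection yields 0 for the distributor; the studio offers 0 and keeps 60.
Round 2 (the distributor proposes): the studio can get 60 next round, worth 0.46 × 60 = 27.6 now, so the distributor offers 27.6, keeping 32.4.
So by rejecting in round 1, the distributor gets 32.4 next round, worth 0.47 × 32.4 = 15.228 now.
Offer 20 ≥ 15.228, so the distributor accepts.

Accept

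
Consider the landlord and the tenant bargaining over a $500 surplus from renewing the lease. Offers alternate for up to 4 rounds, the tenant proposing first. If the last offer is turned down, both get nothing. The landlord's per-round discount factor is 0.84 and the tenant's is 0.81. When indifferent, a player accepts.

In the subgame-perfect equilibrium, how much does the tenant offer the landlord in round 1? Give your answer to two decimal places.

365.57

Round 4 (the landlord proposes): rejection yields 0 for the tenant; the landlord offers 0 and keeps 500.
Round 3 (the tenant proposes): the landlord can get 500 next round, worth 0.84 × 500 = 420 now, so the tenant offers 420, keeping 80.
Round 2 (the landlord proposes): the tenant can get 80 next round, worth 0.81 × 80 = 64.8 now; the landlord offers that and keeps 435.2.
Round 1 (the tenant proposes): the landlord can get 435.2 next round, worth 0.84 × 435.2 = 365.568 now; the tenant offers that and keeps 134.432.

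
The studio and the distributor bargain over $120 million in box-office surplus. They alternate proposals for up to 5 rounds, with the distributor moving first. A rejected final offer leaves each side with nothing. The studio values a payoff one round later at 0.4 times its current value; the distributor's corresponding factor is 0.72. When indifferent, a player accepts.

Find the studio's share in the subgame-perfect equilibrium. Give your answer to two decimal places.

17.31

Round 5 (the distributor proposes): rejection yields 0 for the studio; the distributor offers 0 and keeps 120.
Round 4 (the studio proposes): the distributor can get 120 next round, worth 0.72 × 120 = 86.4 now, so the studio offers 86.4, keeping 33.6.
Round 3 (the distributor proposes): the studio can get 33.6 next round, worth 0.4 × 33.6 = 13.44 now. The distributor offers 13.44 and keeps 120 − 13.44 = 106.56.
Round 2 (the studio proposes): the distributor can get 106.56 next round, worth 0.72 × 106.56 = 76.7232 now, so the studio offers 76.7232, keeping 43.2768.
Round 1 (the distributor proposes): the studio can get 43.2768 next round, worth 0.4 × 43.2768 = 17.31072 now; the distributor offers that and keeps 102.68928.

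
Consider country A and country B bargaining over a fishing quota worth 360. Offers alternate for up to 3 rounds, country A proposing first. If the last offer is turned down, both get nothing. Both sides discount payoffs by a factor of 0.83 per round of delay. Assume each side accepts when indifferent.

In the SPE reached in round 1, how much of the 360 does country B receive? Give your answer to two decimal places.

Solve by backward induction from round 3.
Round 3 (country A proposes): rejection yields 0 for country B; country A offers 0 and keeps 360.
Round 2 (country B proposes): country A can get 360 next round, worth 0.83 × 360 = 298.8 now. Country B offers 298.8 and keeps 360 − 298.8 = 61.2.
Round 1 (country A proposes): country B can get 61.2 next round, worth 0.83 × 61.2 = 50.796 now. Country A offers 50.796 and keeps 360 − 50.796 = 309.204.

50.80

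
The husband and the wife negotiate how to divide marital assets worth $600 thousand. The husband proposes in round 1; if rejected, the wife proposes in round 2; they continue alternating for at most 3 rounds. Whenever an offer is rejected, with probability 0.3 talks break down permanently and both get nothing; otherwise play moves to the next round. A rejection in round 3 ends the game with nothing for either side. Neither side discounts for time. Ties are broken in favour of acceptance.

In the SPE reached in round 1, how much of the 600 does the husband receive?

474

By backward induction:
Round 3 (the husband proposes): the wife will accept anything ≥ 0, so the husband offers 0 and keeps 600.
Round 2 (the wife proposes): rejecting gives the husband an expected 0.7 × 600 = 420; the wife offers that and keeps 180.
Round 1 (the husband proposes): rejecting gives the wife an expected 0.7 × 180 = 126, so the husband offers 126, keeping 474.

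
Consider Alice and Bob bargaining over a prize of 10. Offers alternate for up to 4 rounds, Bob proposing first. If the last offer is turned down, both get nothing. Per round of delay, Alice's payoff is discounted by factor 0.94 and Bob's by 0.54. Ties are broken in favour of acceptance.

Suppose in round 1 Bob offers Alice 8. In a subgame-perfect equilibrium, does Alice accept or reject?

Work out Alice's continuation value if the offer is rejected.
Round 4 (Alice proposes): Bob will accept anything ≥ 0, so Alice offers 0 and keeps 10.
Round 3 (Bob proposes): Alice can get 10 next round, worth 0.94 × 10 = 9.4 now; Bob offers that and keeps 0.6.
Round 2 (Alice proposes): Bob can get 0.6 next round, worth 0.54 × 0.6 = 0.324 now; Alice offers that and keeps 9.676.
So by rejecting in round 1, Alice gets 9.676 next round, worth 0.94 × 9.676 = 9.09544 now.
Offer 8 < 9.09544, so Alice rejects.

Reject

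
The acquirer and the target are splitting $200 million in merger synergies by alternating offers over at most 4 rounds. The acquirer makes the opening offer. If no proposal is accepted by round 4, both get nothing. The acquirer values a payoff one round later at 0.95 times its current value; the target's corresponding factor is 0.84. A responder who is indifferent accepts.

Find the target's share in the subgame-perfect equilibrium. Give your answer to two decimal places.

142.46

Round 4 (the target proposes): rejection yields 0 for the acquirer; the target offers 0 and keeps 200.
Round 3 (the acquirer proposes): the target can get 200 next round, worth 0.84 × 200 = 168 now. The acquirer offers 168 and keeps 200 − 168 = 32.
Round 2 (the target proposes): the acquirer can get 32 next round, worth 0.95 × 32 = 30.4 now, so the target offers 30.4, keeping 169.6.
Round 1 (the acquirer proposes): the target can get 169.6 next round, worth 0.84 × 169.6 = 142.464 now; the acquirer offers that and keeps 57.536.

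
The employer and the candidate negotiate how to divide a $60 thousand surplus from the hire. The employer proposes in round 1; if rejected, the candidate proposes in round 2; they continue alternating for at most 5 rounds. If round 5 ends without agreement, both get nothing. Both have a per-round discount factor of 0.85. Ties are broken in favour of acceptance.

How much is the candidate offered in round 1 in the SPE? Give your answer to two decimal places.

13.18

Round 5 (the employer proposes): the candidate will accept anything ≥ 0, so the employer offers 0 and keeps 60.
Round 4 (the candidate proposes): the employer can get 60 next round, worth 0.85 × 60 = 51 now; the candidate offers that and keeps 9.
Round 3 (the employer proposes): the candidate can get 9 next round, worth 0.85 × 9 = 7.65 now; the employer offers that and keeps 52.35.
Round 2 (the candidate proposes): the employer can get 52.35 next round, worth 0.85 × 52.35 = 44.4975 now, so the candidate offers 44.4975, keeping 15.5025.
Round 1 (the employer proposes): the candidate can get 15.5025 next round, worth 0.85 × 15.5025 = 13.177125 now; the employer offers that and keeps 46.822875.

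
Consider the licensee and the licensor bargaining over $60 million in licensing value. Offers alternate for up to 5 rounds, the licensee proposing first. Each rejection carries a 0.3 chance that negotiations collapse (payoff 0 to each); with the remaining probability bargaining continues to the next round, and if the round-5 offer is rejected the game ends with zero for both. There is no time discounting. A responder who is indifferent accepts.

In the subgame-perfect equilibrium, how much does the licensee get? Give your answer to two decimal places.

Round 5 (the licensee proposes): rejection yields 0 for the licensor; the licensee offers 0 and keeps 60.
Round 4 (the licensor proposes): rejecting gives the licensee an expected 0.7 × 60 = 42, so the licensor offers 42, keeping 18.
Round 3 (the licensee proposes): rejecting gives the licensor an expected 0.7 × 18 = 12.6. The licensee offers 12.6 and keeps 60 − 12.6 = 47.4.
Round 2 (the licensor proposes): rejecting gives the licensee an expected 0.7 × 47.4 = 33.18, so the licensor offers 33.18, keeping 26.82.
Round 1 (the licensee proposes): rejecting gives the licensor an expected 0.7 × 26.82 = 18.774, so the licensee offers 18.774, keeping 41.226.

41.23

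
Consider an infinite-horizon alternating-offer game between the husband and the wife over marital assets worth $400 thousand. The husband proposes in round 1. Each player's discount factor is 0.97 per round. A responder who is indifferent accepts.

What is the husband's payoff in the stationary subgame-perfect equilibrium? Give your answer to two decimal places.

203.05

When the husband proposes, the wife accepts any offer worth at least 0.97 times what the wife would get by proposing next round; and vice versa.
This gives x = 400 − 0.97y and y = 400 − 0.97x, where x and y are each side's share when it proposes.
Hence (1 − 0.97·0.97)x = 400(1 − 0.97), i.e. 0.0591·x = 12.
x ≈ 203.0457; the wife's share is 400 − x ≈ 196.9543.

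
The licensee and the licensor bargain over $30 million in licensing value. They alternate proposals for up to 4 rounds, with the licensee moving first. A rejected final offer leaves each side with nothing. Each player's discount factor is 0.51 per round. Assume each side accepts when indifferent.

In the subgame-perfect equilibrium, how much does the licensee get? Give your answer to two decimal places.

Solve by backward induction from round 4.
Round 4 (the licensor proposes): the licensee will accept anything ≥ 0, so the licensor offers 0 and keeps 30.
Round 3 (the licensee proposes): the licensor can get 30 next round, worth 0.51 × 30 = 15.3 now. The licensee offers 15.3 and keeps 30 − 15.3 = 14.7.
Round 2 (the licensor proposes): the licensee can get 14.7 next round, worth 0.51 × 14.7 = 7.497 now; the licensor offers that and keeps 22.503.
Round 1 (the licensee proposes): the licensor can get 22.503 next round, worth 0.51 × 22.503 = 11.47653 now, so the licensee offers 11.47653, keeping 18.52347.

18.52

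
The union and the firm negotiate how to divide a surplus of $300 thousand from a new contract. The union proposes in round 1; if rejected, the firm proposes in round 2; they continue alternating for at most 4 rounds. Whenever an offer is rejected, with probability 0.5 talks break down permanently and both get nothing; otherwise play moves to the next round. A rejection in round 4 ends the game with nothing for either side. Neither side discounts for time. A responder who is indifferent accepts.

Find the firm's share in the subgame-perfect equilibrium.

By backward induction:
Round 4 (the firm proposes): rejection yields 0 for the union; the firm offers 0 and keeps 300.
Round 3 (the union proposes): rejecting gives the firm an expected 0.5 × 300 = 150, so the union offers 150, keeping 150.
Round 2 (the firm proposes): rejecting gives the union an expected 0.5 × 150 = 75. The firm offers 75 and keeps 300 − 75 = 225.
Round 1 (the union proposes): rejecting gives the firm an expected 0.5 × 225 = 112.5, so the union offers 112.5, keeping 187.5.

112.5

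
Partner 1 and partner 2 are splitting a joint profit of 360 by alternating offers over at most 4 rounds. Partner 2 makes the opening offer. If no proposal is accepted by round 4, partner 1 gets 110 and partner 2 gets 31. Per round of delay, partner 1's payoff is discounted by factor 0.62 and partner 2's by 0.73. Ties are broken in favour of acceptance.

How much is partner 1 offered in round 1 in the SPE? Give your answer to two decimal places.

Round 4 (partner 1 proposes): partner 2 gets 31 if talks fail, so partner 1 offers 31 and keeps 329.
Round 3 (partner 2 proposes): partner 1 can get 329 next round, worth 0.62 × 329 = 203.98 now; partner 2 offers that and keeps 156.02.
Round 2 (partner 1 proposes): partner 2 can get 156.02 next round, worth 0.73 × 156.02 = 113.8946 now. Partner 1 offers 113.8946 and keeps 360 − 113.8946 = 246.1054.
Round 1 (partner 2 proposes): partner 1 can get 246.1054 next round, worth 0.62 × 246.1054 = 152.585348 now; partner 2 offers that and keeps 207.414652.

152.59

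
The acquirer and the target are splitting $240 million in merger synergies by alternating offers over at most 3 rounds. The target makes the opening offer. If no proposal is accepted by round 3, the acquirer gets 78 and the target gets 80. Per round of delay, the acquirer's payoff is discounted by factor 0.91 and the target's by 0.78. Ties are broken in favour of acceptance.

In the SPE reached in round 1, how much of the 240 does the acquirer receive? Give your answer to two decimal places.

103.41

By backward induction:
Round 3 (the target proposes): the acquirer gets 78 if talks fail, so the target offers 78 and keeps 162.
Round 2 (the acquirer proposes): the target can get 162 next round, worth 0.78 × 162 = 126.36 now, so the acquirer offers 126.36, keeping 113.64.
Round 1 (the target proposes): the acquirer can get 113.64 next round, worth 0.91 × 113.64 = 103.4124 now, so the target offers 103.4124, keeping 136.5876.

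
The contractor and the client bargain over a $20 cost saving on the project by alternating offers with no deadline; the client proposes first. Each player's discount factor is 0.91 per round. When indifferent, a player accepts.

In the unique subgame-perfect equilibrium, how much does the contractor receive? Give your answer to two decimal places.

9.53

Let x be the client's share when the client proposes and y be the contractor's share when the contractor proposes.
The contractor accepts iff offered ≥ 0.91·y, so x = 20 − 0.91y. Symmetrically y = 20 − 0.91x.
Substituting: x = 20 − 0.91(20 − 0.91x), giving x(1 − 0.91·0.91) = 20(1 − 0.91).
So x = 20 × 0.09 / 0.1719 ≈ 10.4712, and the contractor receives 20 − x ≈ 9.5288.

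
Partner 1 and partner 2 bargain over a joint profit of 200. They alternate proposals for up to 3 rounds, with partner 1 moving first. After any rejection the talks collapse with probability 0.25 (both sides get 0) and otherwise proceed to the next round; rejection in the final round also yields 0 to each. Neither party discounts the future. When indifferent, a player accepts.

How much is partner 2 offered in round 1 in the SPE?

37.5

Round 3 (partner 1 proposes): rejection yields 0 for partner 2; partner 1 offers 0 and keeps 200.
Round 2 (partner 2 proposes): rejecting gives partner 1 an expected 0.75 × 200 = 150. Partner 2 offers 150 and keeps 200 − 150 = 50.
Round 1 (partner 1 proposes): rejecting gives partner 2 an expected 0.75 × 50 = 37.5. Partner 1 offers 37.5 and keeps 200 − 37.5 = 162.5.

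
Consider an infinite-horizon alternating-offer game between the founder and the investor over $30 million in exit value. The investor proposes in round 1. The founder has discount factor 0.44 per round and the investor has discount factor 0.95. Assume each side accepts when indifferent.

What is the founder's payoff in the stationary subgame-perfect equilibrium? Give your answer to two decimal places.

1.13

Let x be the investor's share when the investor proposes and y be the founder's share when the founder proposes.
The founder accepts iff offered ≥ 0.44·y, so x = 30 − 0.44y. Symmetrically y = 30 − 0.95x.
Substituting: x = 30 − 0.44(30 − 0.95x), giving x(1 − 0.95·0.44) = 30(1 − 0.44).
So x = 30 × 0.56 / 0.582 ≈ 28.8660, and the founder receives 30 − x ≈ 1.1340.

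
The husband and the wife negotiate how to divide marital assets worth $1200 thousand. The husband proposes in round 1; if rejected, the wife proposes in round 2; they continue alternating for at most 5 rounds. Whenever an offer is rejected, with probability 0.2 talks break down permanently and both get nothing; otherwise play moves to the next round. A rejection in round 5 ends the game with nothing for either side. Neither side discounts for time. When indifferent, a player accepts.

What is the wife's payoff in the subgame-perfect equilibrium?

314.88

Round 5 (the husband proposes): rejection yields 0 for the wife; the husband offers 0 and keeps 1200.
Round 4 (the wife proposes): rejecting gives the husband an expected 0.8 × 1200 = 960. The wife offers 960 and keeps 1200 − 960 = 240.
Round 3 (the husband proposes): rejecting gives the wife an expected 0.8 × 240 = 192. The husband offers 192 and keeps 1200 − 192 = 1008.
Round 2 (the wife proposes): rejecting gives the husband an expected 0.8 × 1008 = 806.4. The wife offers 806.4 and keeps 1200 − 806.4 = 393.6.
Round 1 (the husband proposes): rejecting gives the wife an expected 0.8 × 393.6 = 314.88; the husband offers that and keeps 885.12.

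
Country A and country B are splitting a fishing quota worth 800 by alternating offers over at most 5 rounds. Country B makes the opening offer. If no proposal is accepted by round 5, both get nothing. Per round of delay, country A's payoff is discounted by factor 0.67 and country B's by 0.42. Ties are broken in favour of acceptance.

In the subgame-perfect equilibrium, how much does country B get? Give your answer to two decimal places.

401.64

Round 5 (country B proposes): country A will accept anything ≥ 0, so country B offers 0 and keeps 800.
Round 4 (country A proposes): country B can get 800 next round, worth 0.42 × 800 = 336 now, so country A offers 336, keeping 464.
Round 3 (country B proposes): country A can get 464 next round, worth 0.67 × 464 = 310.88 now, so country B offers 310.88, keeping 489.12.
Round 2 (country A proposes): country B can get 489.12 next round, worth 0.42 × 489.12 = 205.4304 now; country A offers that and keeps 594.5696.
Round 1 (country B proposes): country A can get 594.5696 next round, worth 0.67 × 594.5696 = 398.361632 now; country B offers that and keeps 401.638368.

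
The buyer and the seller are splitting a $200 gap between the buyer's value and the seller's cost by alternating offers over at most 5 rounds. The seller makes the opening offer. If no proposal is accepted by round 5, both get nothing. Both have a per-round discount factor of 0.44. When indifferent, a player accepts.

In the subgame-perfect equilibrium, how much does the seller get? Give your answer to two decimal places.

Round 5 (the seller proposes): rejection yields 0 for the buyer; the seller offers 0 and keeps 200.
Round 4 (the buyer proposes): the seller can get 200 next round, worth 0.44 × 200 = 88 now. The buyer offers 88 and keeps 200 − 88 = 112.
Round 3 (the seller proposes): the buyer can get 112 next round, worth 0.44 × 112 = 49.28 now, so the seller offers 49.28, keeping 150.72.
Round 2 (the buyer proposes): the seller can get 150.72 next round, worth 0.44 × 150.72 = 66.3168 now. The buyer offers 66.3168 and keeps 200 − 66.3168 = 133.6832.
Round 1 (the seller proposes): the buyer can get 133.6832 next round, worth 0.44 × 133.6832 = 58.820608 now, so the seller offers 58.820608, keeping 141.179392.

141.18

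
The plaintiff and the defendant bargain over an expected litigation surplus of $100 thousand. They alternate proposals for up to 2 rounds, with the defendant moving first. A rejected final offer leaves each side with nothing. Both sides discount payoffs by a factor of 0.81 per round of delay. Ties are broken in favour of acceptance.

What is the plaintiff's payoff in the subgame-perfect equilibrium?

Work backward from the last round.
Round 2 (the plaintiff proposes): the defendant will accept anything ≥ 0, so the plaintiff offers 0 and keeps 100.
Round 1 (the defendant proposes): the plaintiff can get 100 next round, worth 0.81 × 100 = 81 now; the defendant offers that and keeps 19.

81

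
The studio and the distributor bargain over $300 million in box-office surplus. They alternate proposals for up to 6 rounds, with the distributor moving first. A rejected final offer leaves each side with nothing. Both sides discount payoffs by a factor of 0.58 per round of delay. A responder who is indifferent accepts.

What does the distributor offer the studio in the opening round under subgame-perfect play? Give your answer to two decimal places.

117.35

Round 6 (the studio proposes): rejection yields 0 for the distributor; the studio offers 0 and keeps 300.
Round 5 (the distributor proposes): the studio can get 300 next round, worth 0.58 × 300 = 174 now. The distributor offers 174 and keeps 300 − 174 = 126.
Round 4 (the studio proposes): the distributor can get 126 next round, worth 0.58 × 126 = 73.08 now, so the studio offers 73.08, keeping 226.92.
Round 3 (the distributor proposes): the studio can get 226.92 next round, worth 0.58 × 226.92 = 131.6136 now. The distributor offers 131.6136 and keeps 300 − 131.6136 = 168.3864.
Round 2 (the studio proposes): the distributor can get 168.3864 next round, worth 0.58 × 168.3864 = 97.664112 now. The studio offers 97.664112 and keeps 300 − 97.664112 = 202.335888.
Round 1 (the distributor proposes): the studio can get 202.335888 next round, worth 0.58 × 202.335888 = 117.35481504 now, so the distributor offers 117.35481504, keeping 182.64518496.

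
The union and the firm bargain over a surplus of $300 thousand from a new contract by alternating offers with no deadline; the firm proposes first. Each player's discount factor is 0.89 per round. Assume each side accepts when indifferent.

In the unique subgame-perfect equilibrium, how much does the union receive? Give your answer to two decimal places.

141.27

When the firm proposes, the union accepts any offer worth at least 0.89 times what the union would get by proposing next round; and vice versa.
This gives x = 300 − 0.89y and y = 300 − 0.89x, where x and y are each side's share when it proposes.
Hence (1 − 0.89·0.89)x = 300(1 − 0.89), i.e. 0.2079·x = 33.
x ≈ 158.7302; the union's share is 300 − x ≈ 141.2698.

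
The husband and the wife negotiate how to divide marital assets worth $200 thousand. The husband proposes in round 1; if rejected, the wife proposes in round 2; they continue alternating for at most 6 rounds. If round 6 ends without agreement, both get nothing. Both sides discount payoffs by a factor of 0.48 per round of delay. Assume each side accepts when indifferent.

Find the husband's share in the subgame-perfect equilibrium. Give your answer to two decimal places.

Round 6 (the wife proposes): rejection yields 0 for the husband; the wife offers 0 and keeps 200.
Round 5 (the husband proposes): the wife can get 200 next round, worth 0.48 × 200 = 96 now. The husband offers 96 and keeps 200 − 96 = 104.
Round 4 (the wife proposes): the husband can get 104 next round, worth 0.48 × 104 = 49.92 now. The wife offers 49.92 and keeps 200 − 49.92 = 150.08.
Round 3 (the husband proposes): the wife can get 150.08 next round, worth 0.48 × 150.08 = 72.0384 now, so the husband offers 72.0384, keeping 127.9616.
Round 2 (the wife proposes): the husband can get 127.9616 next round, worth 0.48 × 127.9616 = 61.421568 now; the wife offers that and keeps 138.578432.
Round 1 (the husband proposes): the wife can get 138.578432 next round, worth 0.48 × 138.578432 = 66.51764736 now, so the husband offers 66.51764736, keeping 133.48235264.

133.48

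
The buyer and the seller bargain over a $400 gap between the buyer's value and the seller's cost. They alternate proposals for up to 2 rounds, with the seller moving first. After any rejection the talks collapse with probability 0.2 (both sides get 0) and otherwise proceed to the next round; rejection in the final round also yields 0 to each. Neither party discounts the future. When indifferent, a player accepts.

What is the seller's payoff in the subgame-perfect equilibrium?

Round 2 (the buyer proposes): the seller will accept anything ≥ 0, so the buyer offers 0 and keeps 400.
Round 1 (the seller proposes): rejecting gives the buyer an expected 0.8 × 400 = 320. The seller offers 320 and keeps 400 − 320 = 80.

80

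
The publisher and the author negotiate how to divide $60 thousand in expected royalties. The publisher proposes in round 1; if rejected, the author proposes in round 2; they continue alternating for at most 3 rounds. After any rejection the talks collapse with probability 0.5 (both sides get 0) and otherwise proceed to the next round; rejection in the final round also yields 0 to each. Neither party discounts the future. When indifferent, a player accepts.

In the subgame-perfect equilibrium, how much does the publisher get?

Round 3 (the publisher proposes): the author will accept anything ≥ 0, so the publisher offers 0 and keeps 60.
Round 2 (the author proposes): rejecting gives the publisher an expected 0.5 × 60 = 30, so the author offers 30, keeping 30.
Round 1 (the publisher proposes): rejecting gives the author an expected 0.5 × 30 = 15. The publisher offers 15 and keeps 60 − 15 = 45.

45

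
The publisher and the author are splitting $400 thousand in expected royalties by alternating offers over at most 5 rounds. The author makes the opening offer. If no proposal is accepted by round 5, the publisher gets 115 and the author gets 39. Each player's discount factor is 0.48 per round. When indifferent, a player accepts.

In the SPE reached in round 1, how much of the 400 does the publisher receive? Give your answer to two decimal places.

Round 5 (the author proposes): the publisher gets 115 if talks fail, so the author offers 115 and keeps 285.
Round 4 (the publisher proposes): the author can get 285 next round, worth 0.48 × 285 = 136.8 now, so the publisher offers 136.8, keeping 263.2.
Round 3 (the author proposes): the publisher can get 263.2 next round, worth 0.48 × 263.2 = 126.336 now. The author offers 126.336 and keeps 400 − 126.336 = 273.664.
Round 2 (the publisher proposes): the author can get 273.664 next round, worth 0.48 × 273.664 = 131.35872 now, so the publisher offers 131.35872, keeping 268.64128.
Round 1 (the author proposes): the publisher can get 268.64128 next round, worth 0.48 × 268.64128 = 128.9478144 now, so the author offers 128.9478144, keeping 271.0521856.

128.95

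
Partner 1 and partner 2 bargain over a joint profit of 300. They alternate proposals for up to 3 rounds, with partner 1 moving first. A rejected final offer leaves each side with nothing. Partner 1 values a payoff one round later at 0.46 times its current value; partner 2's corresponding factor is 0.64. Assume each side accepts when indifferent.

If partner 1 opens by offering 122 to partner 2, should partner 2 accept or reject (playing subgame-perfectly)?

Accept

Work out partner 2's continuation value if the offer is rejected.
Round 3 (partner 1 proposes): partner 2 will accept anything ≥ 0, so partner 1 offers 0 and keeps 300.
Round 2 (partner 2 proposes): partner 1 can get 300 next round, worth 0.46 × 300 = 138 now. Partner 2 offers 138 and keeps 300 − 138 = 162.
So by rejecting in round 1, partner 2 gets 162 next round, worth 0.64 × 162 = 103.68 now.
Offer 122 ≥ 103.68, so partner 2 accepts.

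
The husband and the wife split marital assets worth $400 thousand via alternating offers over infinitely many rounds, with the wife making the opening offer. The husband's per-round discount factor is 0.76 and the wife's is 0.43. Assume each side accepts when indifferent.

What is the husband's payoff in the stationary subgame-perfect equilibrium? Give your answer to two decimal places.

257.40

When the wife proposes, the husband accepts any offer worth at least 0.76 times what the husband would get by proposing next round; and vice versa.
This gives x = 400 − 0.76y and y = 400 − 0.43x, where x and y are each side's share when it proposes.
Hence (1 − 0.76·0.43)x = 400(1 − 0.76), i.e. 0.6732·x = 96.
x ≈ 142.6025; the husband's share is 400 − x ≈ 257.3975.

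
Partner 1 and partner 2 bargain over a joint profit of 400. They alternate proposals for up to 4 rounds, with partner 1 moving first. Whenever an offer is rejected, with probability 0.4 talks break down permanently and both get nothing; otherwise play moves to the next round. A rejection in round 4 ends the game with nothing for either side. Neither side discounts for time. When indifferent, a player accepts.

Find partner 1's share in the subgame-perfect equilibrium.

By backward induction:
Round 4 (partner 2 proposes): partner 1 will accept anything ≥ 0, so partner 2 offers 0 and keeps 400.
Round 3 (partner 1 proposes): rejecting gives partner 2 an expected 0.6 × 400 = 240; partner 1 offers that and keeps 160.
Round 2 (partner 2 proposes): rejecting gives partner 1 an expected 0.6 × 160 = 96, so partner 2 offers 96, keeping 304.
Round 1 (partner 1 proposes): rejecting gives partner 2 an expected 0.6 × 304 = 182.4; partner 1 offers that and keeps 217.6.

217.6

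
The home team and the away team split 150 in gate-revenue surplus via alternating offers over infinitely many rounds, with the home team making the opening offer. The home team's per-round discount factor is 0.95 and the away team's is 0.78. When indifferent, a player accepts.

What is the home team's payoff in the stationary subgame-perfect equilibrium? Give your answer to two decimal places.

127.41

When the home team proposes, the away team accepts any offer worth at least 0.78 times what the away team would get by proposing next round; and vice versa.
This gives x = 150 − 0.78y and y = 150 − 0.95x, where x and y are each side's share when it proposes.
Hence (1 − 0.78·0.95)x = 150(1 − 0.78), i.e. 0.259·x = 33.
x ≈ 127.4131; the away team's share is 150 − x ≈ 22.5869.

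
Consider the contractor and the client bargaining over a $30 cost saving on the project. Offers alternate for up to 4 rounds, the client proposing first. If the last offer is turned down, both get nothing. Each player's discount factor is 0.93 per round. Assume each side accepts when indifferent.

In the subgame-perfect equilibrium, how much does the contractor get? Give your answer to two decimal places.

Round 4 (the contractor proposes): rejection yields 0 for the client; the contractor offers 0 and keeps 30.
Round 3 (the client proposes): the contractor can get 30 next round, worth 0.93 × 30 = 27.9 now; the client offers that and keeps 2.1.
Round 2 (the contractor proposes): the client can get 2.1 next round, worth 0.93 × 2.1 = 1.953 now, so the contractor offers 1.953, keeping 28.047.
Round 1 (the client proposes): the contractor can get 28.047 next round, worth 0.93 × 28.047 = 26.08371 now, so the client offers 26.08371, keeping 3.91629.

26.08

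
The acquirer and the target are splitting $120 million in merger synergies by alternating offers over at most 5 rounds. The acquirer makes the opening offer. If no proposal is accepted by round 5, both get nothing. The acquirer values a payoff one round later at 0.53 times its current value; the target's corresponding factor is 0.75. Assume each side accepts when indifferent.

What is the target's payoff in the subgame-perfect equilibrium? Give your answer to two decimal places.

Solve by backward induction from round 5.
Round 5 (the acquirer proposes): the target will accept anything ≥ 0, so the acquirer offers 0 and keeps 120.
Round 4 (the target proposes): the acquirer can get 120 next round, worth 0.53 × 120 = 63.6 now, so the target offers 63.6, keeping 56.4.
Round 3 (the acquirer proposes): the target can get 56.4 next round, worth 0.75 × 56.4 = 42.3 now; the acquirer offers that and keeps 77.7.
Round 2 (the target proposes): the acquirer can get 77.7 next round, worth 0.53 × 77.7 = 41.181 now; the target offers that and keeps 78.819.
Round 1 (the acquirer proposes): the target can get 78.819 next round, worth 0.75 × 78.819 = 59.11425 now. The acquirer offers 59.11425 and keeps 120 − 59.11425 = 60.88575.

59.11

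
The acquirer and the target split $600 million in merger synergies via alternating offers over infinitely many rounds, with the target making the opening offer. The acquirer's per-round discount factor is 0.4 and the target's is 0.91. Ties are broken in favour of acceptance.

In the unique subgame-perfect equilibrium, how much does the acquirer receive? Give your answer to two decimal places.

33.96

When the target proposes, the acquirer accepts any offer worth at least 0.4 times what the acquirer would get by proposing next round; and vice versa.
This gives x = 600 − 0.4y and y = 600 − 0.91x, where x and y are each side's share when it proposes.
Hence (1 − 0.4·0.91)x = 600(1 − 0.4), i.e. 0.636·x = 360.
x ≈ 566.0377; the acquirer's share is 600 − x ≈ 33.9623.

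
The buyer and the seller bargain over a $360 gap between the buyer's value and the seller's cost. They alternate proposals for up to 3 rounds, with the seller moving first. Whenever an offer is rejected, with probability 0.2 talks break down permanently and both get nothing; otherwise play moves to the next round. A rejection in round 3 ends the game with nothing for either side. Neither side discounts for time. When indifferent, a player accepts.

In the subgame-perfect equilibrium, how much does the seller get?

Round 3 (the seller proposes): rejection yields 0 for the buyer; the seller offers 0 and keeps 360.
Round 2 (the buyer proposes): rejecting gives the seller an expected 0.8 × 360 = 288, so the buyer offers 288, keeping 72.
Round 1 (the seller proposes): rejecting gives the buyer an expected 0.8 × 72 = 57.6, so the seller offers 57.6, keeping 302.4.

302.4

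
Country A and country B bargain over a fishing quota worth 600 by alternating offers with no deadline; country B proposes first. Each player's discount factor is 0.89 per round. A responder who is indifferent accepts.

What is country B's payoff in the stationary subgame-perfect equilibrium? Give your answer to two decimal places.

Let x be country B's share when country B proposes and y be country A's share when country A proposes.
Country A accepts iff offered ≥ 0.89·y, so x = 600 − 0.89y. Symmetrically y = 600 − 0.89x.
Substituting: x = 600 − 0.89(600 − 0.89x), giving x(1 − 0.89·0.89) = 600(1 − 0.89).
So x = 600 × 0.11 / 0.2079 ≈ 317.4603, and country A receives 600 − x ≈ 282.5397.

317.46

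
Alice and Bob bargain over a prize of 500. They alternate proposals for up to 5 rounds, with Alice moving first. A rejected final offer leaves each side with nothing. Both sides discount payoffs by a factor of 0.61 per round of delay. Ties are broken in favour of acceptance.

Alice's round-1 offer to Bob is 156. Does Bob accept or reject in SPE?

Round 5 (Alice proposes): rejection yields 0 for Bob; Alice offers 0 and keeps 500.
Round 4 (Bob proposes): Alice can get 500 next round, worth 0.61 × 500 = 305 now. Bob offers 305 and keeps 500 − 305 = 195.
Round 3 (Alice proposes): Bob can get 195 next round, worth 0.61 × 195 = 118.95 now, so Alice offers 118.95, keeping 381.05.
Round 2 (Bob proposes): Alice can get 381.05 next round, worth 0.61 × 381.05 = 232.4405 now. Bob offers 232.4405 and keeps 500 − 232.4405 = 267.5595.
So by rejecting in round 1, Bob gets 267.5595 next round, worth 0.61 × 267.5595 = 163.211295 now.
Offer 156 < 163.211295, so Bob rejects.

Reject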